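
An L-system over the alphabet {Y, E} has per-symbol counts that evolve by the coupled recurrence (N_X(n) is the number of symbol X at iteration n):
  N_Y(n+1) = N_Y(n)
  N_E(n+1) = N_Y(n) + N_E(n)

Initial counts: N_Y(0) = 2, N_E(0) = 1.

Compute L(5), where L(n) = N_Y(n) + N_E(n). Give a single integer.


Answer: 13

Derivation:
Step 0: N_Y=2, N_E=1, L=3
Step 1: N_Y=2, N_E=3, L=5
Step 2: N_Y=2, N_E=5, L=7
Step 3: N_Y=2, N_E=7, L=9
Step 4: N_Y=2, N_E=9, L=11
Step 5: N_Y=2, N_E=11, L=13


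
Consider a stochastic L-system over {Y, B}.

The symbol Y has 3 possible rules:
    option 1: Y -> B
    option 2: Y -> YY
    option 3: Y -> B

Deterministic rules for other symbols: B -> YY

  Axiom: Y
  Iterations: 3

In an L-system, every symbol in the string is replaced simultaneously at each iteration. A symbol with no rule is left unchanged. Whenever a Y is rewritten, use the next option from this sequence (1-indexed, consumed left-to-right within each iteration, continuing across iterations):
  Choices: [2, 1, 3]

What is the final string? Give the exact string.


Answer: YYYY

Derivation:
Step 0: Y
Step 1: YY  (used choices [2])
Step 2: BB  (used choices [1, 3])
Step 3: YYYY  (used choices [])


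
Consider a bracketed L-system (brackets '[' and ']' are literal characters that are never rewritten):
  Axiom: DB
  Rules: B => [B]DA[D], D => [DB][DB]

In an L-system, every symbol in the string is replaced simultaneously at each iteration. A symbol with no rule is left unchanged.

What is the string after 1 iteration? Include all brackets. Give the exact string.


Answer: [DB][DB][B]DA[D]

Derivation:
Step 0: DB
Step 1: [DB][DB][B]DA[D]


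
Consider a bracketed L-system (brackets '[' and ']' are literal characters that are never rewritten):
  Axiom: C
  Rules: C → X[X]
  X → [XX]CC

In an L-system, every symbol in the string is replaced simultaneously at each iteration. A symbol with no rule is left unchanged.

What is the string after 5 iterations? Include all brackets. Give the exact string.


Answer: [[[[XX]CC[XX]CC]X[X]X[X][[XX]CC[XX]CC]X[X]X[X]][XX]CC[[XX]CC][XX]CC[[XX]CC][[[XX]CC[XX]CC]X[X]X[X][[XX]CC[XX]CC]X[X]X[X]][XX]CC[[XX]CC][XX]CC[[XX]CC]][[XX]CC[XX]CC]X[X]X[X][[[XX]CC[XX]CC]X[X]X[X]][[XX]CC[XX]CC]X[X]X[X][[[XX]CC[XX]CC]X[X]X[X]][[[[[XX]CC[XX]CC]X[X]X[X][[XX]CC[XX]CC]X[X]X[X]][XX]CC[[XX]CC][XX]CC[[XX]CC][[[XX]CC[XX]CC]X[X]X[X][[XX]CC[XX]CC]X[X]X[X]][XX]CC[[XX]CC][XX]CC[[XX]CC]][[XX]CC[XX]CC]X[X]X[X][[[XX]CC[XX]CC]X[X]X[X]][[XX]CC[XX]CC]X[X]X[X][[[XX]CC[XX]CC]X[X]X[X]]]

Derivation:
Step 0: C
Step 1: X[X]
Step 2: [XX]CC[[XX]CC]
Step 3: [[XX]CC[XX]CC]X[X]X[X][[[XX]CC[XX]CC]X[X]X[X]]
Step 4: [[[XX]CC[XX]CC]X[X]X[X][[XX]CC[XX]CC]X[X]X[X]][XX]CC[[XX]CC][XX]CC[[XX]CC][[[[XX]CC[XX]CC]X[X]X[X][[XX]CC[XX]CC]X[X]X[X]][XX]CC[[XX]CC][XX]CC[[XX]CC]]
Step 5: [[[[XX]CC[XX]CC]X[X]X[X][[XX]CC[XX]CC]X[X]X[X]][XX]CC[[XX]CC][XX]CC[[XX]CC][[[XX]CC[XX]CC]X[X]X[X][[XX]CC[XX]CC]X[X]X[X]][XX]CC[[XX]CC][XX]CC[[XX]CC]][[XX]CC[XX]CC]X[X]X[X][[[XX]CC[XX]CC]X[X]X[X]][[XX]CC[XX]CC]X[X]X[X][[[XX]CC[XX]CC]X[X]X[X]][[[[[XX]CC[XX]CC]X[X]X[X][[XX]CC[XX]CC]X[X]X[X]][XX]CC[[XX]CC][XX]CC[[XX]CC][[[XX]CC[XX]CC]X[X]X[X][[XX]CC[XX]CC]X[X]X[X]][XX]CC[[XX]CC][XX]CC[[XX]CC]][[XX]CC[XX]CC]X[X]X[X][[[XX]CC[XX]CC]X[X]X[X]][[XX]CC[XX]CC]X[X]X[X][[[XX]CC[XX]CC]X[X]X[X]]]


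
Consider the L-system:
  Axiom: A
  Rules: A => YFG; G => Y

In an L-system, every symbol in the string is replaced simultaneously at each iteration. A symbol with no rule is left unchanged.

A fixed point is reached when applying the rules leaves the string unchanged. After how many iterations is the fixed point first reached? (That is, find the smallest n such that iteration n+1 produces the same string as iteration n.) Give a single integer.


Answer: 2

Derivation:
Step 0: A
Step 1: YFG
Step 2: YFY
Step 3: YFY  (unchanged — fixed point at step 2)


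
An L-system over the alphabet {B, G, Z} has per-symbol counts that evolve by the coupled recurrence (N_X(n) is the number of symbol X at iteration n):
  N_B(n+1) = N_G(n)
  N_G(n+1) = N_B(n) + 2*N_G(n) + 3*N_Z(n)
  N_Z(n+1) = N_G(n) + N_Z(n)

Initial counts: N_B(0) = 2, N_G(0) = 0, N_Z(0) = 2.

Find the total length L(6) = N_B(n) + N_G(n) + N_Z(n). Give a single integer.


Answer: 5818

Derivation:
Step 0: N_B=2, N_G=0, N_Z=2, L=4
Step 1: N_B=0, N_G=8, N_Z=2, L=10
Step 2: N_B=8, N_G=22, N_Z=10, L=40
Step 3: N_B=22, N_G=82, N_Z=32, L=136
Step 4: N_B=82, N_G=282, N_Z=114, L=478
Step 5: N_B=282, N_G=988, N_Z=396, L=1666
Step 6: N_B=988, N_G=3446, N_Z=1384, L=5818


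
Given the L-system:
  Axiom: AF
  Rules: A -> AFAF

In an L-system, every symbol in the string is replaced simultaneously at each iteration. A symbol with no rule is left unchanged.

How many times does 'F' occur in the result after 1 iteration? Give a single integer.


Answer: 3

Derivation:
Step 0: AF  (1 'F')
Step 1: AFAFF  (3 'F')


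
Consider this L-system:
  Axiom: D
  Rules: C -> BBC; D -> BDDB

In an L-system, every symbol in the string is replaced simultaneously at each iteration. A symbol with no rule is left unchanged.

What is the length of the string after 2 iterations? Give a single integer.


Answer: 10

Derivation:
Step 0: length = 1
Step 1: length = 4
Step 2: length = 10


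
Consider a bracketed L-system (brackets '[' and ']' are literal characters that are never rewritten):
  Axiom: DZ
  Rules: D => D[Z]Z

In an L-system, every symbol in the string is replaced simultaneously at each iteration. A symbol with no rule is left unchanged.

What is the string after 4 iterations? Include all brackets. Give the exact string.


Step 0: DZ
Step 1: D[Z]ZZ
Step 2: D[Z]Z[Z]ZZ
Step 3: D[Z]Z[Z]Z[Z]ZZ
Step 4: D[Z]Z[Z]Z[Z]Z[Z]ZZ

Answer: D[Z]Z[Z]Z[Z]Z[Z]ZZ


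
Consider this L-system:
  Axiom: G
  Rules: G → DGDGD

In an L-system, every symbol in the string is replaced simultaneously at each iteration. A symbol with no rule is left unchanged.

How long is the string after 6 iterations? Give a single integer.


Answer: 253

Derivation:
Step 0: length = 1
Step 1: length = 5
Step 2: length = 13
Step 3: length = 29
Step 4: length = 61
Step 5: length = 125
Step 6: length = 253


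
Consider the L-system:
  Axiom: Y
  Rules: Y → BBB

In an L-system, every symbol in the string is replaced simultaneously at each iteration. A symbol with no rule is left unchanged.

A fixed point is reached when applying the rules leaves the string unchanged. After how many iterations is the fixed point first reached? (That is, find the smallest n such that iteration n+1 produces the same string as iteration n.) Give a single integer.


Step 0: Y
Step 1: BBB
Step 2: BBB  (unchanged — fixed point at step 1)

Answer: 1


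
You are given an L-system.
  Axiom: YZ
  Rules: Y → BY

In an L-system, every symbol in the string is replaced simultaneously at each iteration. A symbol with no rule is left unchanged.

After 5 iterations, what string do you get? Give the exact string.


Step 0: YZ
Step 1: BYZ
Step 2: BBYZ
Step 3: BBBYZ
Step 4: BBBBYZ
Step 5: BBBBBYZ

Answer: BBBBBYZ


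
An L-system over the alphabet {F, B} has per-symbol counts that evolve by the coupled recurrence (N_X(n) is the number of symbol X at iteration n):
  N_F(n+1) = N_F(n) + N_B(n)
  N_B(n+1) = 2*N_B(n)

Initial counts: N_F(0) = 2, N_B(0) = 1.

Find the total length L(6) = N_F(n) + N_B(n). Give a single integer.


Answer: 129

Derivation:
Step 0: N_F=2, N_B=1, L=3
Step 1: N_F=3, N_B=2, L=5
Step 2: N_F=5, N_B=4, L=9
Step 3: N_F=9, N_B=8, L=17
Step 4: N_F=17, N_B=16, L=33
Step 5: N_F=33, N_B=32, L=65
Step 6: N_F=65, N_B=64, L=129


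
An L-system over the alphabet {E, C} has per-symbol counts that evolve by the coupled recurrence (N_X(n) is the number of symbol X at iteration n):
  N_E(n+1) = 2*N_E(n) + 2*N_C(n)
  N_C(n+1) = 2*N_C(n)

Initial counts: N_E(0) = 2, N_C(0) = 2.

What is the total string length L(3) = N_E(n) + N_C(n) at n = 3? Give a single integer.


Step 0: N_E=2, N_C=2, L=4
Step 1: N_E=8, N_C=4, L=12
Step 2: N_E=24, N_C=8, L=32
Step 3: N_E=64, N_C=16, L=80

Answer: 80


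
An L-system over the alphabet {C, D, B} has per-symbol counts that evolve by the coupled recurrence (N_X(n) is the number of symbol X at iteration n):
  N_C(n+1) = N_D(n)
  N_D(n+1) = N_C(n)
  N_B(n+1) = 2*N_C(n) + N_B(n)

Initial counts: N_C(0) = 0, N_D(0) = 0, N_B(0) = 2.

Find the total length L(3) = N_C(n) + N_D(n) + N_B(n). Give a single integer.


Step 0: N_C=0, N_D=0, N_B=2, L=2
Step 1: N_C=0, N_D=0, N_B=2, L=2
Step 2: N_C=0, N_D=0, N_B=2, L=2
Step 3: N_C=0, N_D=0, N_B=2, L=2

Answer: 2


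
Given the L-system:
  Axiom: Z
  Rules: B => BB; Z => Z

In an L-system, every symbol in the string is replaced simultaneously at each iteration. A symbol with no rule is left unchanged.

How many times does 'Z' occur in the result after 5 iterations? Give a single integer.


Answer: 1

Derivation:
Step 0: Z  (1 'Z')
Step 1: Z  (1 'Z')
Step 2: Z  (1 'Z')
Step 3: Z  (1 'Z')
Step 4: Z  (1 'Z')
Step 5: Z  (1 'Z')


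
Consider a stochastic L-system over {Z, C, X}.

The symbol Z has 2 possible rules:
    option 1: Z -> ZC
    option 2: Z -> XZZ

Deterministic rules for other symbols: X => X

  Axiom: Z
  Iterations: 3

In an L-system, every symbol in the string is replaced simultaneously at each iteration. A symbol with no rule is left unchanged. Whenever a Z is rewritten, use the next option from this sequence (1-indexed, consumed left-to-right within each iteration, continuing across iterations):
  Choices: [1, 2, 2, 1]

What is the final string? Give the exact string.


Step 0: Z
Step 1: ZC  (used choices [1])
Step 2: XZZC  (used choices [2])
Step 3: XXZZZCC  (used choices [2, 1])

Answer: XXZZZCC


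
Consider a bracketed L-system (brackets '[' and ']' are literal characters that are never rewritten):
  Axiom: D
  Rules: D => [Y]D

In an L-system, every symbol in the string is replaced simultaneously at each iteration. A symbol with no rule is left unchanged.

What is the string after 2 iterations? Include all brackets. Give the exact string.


Step 0: D
Step 1: [Y]D
Step 2: [Y][Y]D

Answer: [Y][Y]D


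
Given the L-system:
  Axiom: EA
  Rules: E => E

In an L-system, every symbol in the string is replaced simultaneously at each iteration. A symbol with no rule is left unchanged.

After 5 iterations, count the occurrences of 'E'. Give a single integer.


Step 0: EA  (1 'E')
Step 1: EA  (1 'E')
Step 2: EA  (1 'E')
Step 3: EA  (1 'E')
Step 4: EA  (1 'E')
Step 5: EA  (1 'E')

Answer: 1


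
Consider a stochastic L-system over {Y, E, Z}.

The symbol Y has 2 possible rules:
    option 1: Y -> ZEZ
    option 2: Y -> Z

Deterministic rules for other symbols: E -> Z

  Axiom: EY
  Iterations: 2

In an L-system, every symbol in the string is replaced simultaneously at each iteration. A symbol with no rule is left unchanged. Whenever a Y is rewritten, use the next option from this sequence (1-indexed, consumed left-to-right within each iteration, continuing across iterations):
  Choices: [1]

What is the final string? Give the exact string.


Answer: ZZZZ

Derivation:
Step 0: EY
Step 1: ZZEZ  (used choices [1])
Step 2: ZZZZ  (used choices [])


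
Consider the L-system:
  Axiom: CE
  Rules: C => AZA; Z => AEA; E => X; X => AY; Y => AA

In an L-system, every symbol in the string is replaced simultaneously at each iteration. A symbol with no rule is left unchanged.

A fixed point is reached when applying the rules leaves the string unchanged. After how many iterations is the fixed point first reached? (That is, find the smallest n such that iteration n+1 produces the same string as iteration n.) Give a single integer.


Answer: 5

Derivation:
Step 0: CE
Step 1: AZAX
Step 2: AAEAAAY
Step 3: AAXAAAAA
Step 4: AAAYAAAAA
Step 5: AAAAAAAAAA
Step 6: AAAAAAAAAA  (unchanged — fixed point at step 5)


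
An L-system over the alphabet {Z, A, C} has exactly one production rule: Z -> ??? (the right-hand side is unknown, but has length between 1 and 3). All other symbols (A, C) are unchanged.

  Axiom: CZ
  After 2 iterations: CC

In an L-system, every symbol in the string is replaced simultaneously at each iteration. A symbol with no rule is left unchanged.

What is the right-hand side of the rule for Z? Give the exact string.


Answer: C

Derivation:
Trying Z -> C:
  Step 0: CZ
  Step 1: CC
  Step 2: CC
Matches the given result.


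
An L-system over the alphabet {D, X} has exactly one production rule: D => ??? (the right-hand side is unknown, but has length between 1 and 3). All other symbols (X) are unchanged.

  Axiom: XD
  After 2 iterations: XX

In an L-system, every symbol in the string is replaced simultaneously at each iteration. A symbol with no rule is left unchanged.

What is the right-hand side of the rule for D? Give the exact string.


Trying D => X:
  Step 0: XD
  Step 1: XX
  Step 2: XX
Matches the given result.

Answer: X


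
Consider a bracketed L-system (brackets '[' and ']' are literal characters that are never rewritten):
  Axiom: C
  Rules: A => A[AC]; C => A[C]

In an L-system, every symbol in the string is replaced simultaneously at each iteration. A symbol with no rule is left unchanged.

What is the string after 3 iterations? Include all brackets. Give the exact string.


Step 0: C
Step 1: A[C]
Step 2: A[AC][A[C]]
Step 3: A[AC][A[AC]A[C]][A[AC][A[C]]]

Answer: A[AC][A[AC]A[C]][A[AC][A[C]]]


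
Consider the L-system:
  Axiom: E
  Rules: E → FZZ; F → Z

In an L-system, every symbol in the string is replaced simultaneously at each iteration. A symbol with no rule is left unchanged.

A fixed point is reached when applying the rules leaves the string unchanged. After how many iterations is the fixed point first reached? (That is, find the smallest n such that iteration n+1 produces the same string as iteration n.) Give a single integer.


Step 0: E
Step 1: FZZ
Step 2: ZZZ
Step 3: ZZZ  (unchanged — fixed point at step 2)

Answer: 2


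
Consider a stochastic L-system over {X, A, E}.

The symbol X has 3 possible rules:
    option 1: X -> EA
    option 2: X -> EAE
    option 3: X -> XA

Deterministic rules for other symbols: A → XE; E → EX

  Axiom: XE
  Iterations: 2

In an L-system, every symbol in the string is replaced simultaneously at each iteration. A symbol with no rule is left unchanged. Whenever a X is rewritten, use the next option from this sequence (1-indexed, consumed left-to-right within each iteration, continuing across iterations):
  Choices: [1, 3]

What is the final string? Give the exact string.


Step 0: XE
Step 1: EAEX  (used choices [1])
Step 2: EXXEEXXA  (used choices [3])

Answer: EXXEEXXA


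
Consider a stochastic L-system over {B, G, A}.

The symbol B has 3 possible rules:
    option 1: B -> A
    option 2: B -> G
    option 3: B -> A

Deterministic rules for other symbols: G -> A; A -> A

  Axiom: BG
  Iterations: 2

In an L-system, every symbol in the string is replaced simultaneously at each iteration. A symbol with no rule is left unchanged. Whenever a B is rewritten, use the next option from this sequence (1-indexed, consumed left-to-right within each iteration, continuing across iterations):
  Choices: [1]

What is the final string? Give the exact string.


Answer: AA

Derivation:
Step 0: BG
Step 1: AA  (used choices [1])
Step 2: AA  (used choices [])


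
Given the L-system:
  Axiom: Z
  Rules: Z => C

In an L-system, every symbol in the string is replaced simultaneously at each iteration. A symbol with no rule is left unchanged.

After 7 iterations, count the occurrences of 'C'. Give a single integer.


Answer: 1

Derivation:
Step 0: Z  (0 'C')
Step 1: C  (1 'C')
Step 2: C  (1 'C')
Step 3: C  (1 'C')
Step 4: C  (1 'C')
Step 5: C  (1 'C')
Step 6: C  (1 'C')
Step 7: C  (1 'C')


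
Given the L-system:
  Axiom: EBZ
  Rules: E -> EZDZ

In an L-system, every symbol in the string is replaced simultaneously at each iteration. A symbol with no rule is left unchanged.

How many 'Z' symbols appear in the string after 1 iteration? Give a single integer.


Step 0: EBZ  (1 'Z')
Step 1: EZDZBZ  (3 'Z')

Answer: 3


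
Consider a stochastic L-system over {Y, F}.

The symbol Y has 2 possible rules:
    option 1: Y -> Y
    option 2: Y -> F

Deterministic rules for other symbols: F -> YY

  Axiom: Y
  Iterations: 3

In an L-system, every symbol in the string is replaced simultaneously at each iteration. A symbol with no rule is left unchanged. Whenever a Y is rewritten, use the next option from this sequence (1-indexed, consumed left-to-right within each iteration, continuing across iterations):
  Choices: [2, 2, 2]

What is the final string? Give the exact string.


Step 0: Y
Step 1: F  (used choices [2])
Step 2: YY  (used choices [])
Step 3: FF  (used choices [2, 2])

Answer: FF


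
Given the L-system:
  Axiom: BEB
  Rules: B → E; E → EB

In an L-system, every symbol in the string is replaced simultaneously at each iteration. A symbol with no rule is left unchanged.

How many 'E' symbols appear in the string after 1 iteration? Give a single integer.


Step 0: BEB  (1 'E')
Step 1: EEBE  (3 'E')

Answer: 3


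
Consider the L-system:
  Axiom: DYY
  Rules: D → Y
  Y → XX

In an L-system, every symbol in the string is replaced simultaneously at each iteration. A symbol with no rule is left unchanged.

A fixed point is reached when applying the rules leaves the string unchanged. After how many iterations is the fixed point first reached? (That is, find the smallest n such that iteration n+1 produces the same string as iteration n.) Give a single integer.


Step 0: DYY
Step 1: YXXXX
Step 2: XXXXXX
Step 3: XXXXXX  (unchanged — fixed point at step 2)

Answer: 2


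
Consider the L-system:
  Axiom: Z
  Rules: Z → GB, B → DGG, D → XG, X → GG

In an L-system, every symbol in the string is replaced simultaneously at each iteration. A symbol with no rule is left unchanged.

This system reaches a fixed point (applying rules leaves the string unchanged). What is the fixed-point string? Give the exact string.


Answer: GGGGGG

Derivation:
Step 0: Z
Step 1: GB
Step 2: GDGG
Step 3: GXGGG
Step 4: GGGGGG
Step 5: GGGGGG  (unchanged — fixed point at step 4)


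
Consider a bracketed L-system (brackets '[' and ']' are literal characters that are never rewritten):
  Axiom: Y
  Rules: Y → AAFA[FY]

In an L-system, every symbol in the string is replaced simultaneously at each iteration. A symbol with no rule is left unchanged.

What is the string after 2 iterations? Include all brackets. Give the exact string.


Step 0: Y
Step 1: AAFA[FY]
Step 2: AAFA[FAAFA[FY]]

Answer: AAFA[FAAFA[FY]]


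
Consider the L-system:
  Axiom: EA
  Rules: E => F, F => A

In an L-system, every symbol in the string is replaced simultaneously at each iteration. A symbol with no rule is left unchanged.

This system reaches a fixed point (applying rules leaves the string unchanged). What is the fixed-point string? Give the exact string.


Answer: AA

Derivation:
Step 0: EA
Step 1: FA
Step 2: AA
Step 3: AA  (unchanged — fixed point at step 2)


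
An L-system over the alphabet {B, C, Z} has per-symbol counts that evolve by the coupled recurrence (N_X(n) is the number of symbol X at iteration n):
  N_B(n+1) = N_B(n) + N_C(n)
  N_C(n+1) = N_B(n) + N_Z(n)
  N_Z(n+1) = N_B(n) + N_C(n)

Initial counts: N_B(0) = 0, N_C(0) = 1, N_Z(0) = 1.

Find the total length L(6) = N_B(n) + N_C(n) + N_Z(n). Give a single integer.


Step 0: N_B=0, N_C=1, N_Z=1, L=2
Step 1: N_B=1, N_C=1, N_Z=1, L=3
Step 2: N_B=2, N_C=2, N_Z=2, L=6
Step 3: N_B=4, N_C=4, N_Z=4, L=12
Step 4: N_B=8, N_C=8, N_Z=8, L=24
Step 5: N_B=16, N_C=16, N_Z=16, L=48
Step 6: N_B=32, N_C=32, N_Z=32, L=96

Answer: 96


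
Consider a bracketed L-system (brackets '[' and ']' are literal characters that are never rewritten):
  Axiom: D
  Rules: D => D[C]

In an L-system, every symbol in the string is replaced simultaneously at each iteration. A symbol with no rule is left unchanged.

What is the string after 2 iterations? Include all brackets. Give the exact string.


Step 0: D
Step 1: D[C]
Step 2: D[C][C]

Answer: D[C][C]


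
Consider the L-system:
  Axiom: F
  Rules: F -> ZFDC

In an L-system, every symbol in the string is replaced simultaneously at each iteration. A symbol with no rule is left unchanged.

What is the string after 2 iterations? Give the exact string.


Step 0: F
Step 1: ZFDC
Step 2: ZZFDCDC

Answer: ZZFDCDC


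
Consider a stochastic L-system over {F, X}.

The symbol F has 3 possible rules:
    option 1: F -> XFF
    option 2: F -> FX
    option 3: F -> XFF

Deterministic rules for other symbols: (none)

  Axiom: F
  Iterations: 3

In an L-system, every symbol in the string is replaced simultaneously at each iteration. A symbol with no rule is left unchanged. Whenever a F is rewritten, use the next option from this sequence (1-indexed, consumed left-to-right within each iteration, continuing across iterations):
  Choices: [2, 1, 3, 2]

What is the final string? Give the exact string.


Answer: XXFFFXX

Derivation:
Step 0: F
Step 1: FX  (used choices [2])
Step 2: XFFX  (used choices [1])
Step 3: XXFFFXX  (used choices [3, 2])


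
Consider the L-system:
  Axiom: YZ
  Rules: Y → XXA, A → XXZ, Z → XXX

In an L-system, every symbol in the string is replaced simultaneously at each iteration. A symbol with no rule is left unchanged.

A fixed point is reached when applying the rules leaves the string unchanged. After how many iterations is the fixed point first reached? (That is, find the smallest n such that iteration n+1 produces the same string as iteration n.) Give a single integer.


Step 0: YZ
Step 1: XXAXXX
Step 2: XXXXZXXX
Step 3: XXXXXXXXXX
Step 4: XXXXXXXXXX  (unchanged — fixed point at step 3)

Answer: 3


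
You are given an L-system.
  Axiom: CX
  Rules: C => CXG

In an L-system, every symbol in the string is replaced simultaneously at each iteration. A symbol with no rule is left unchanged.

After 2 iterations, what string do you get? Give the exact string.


Step 0: CX
Step 1: CXGX
Step 2: CXGXGX

Answer: CXGXGX


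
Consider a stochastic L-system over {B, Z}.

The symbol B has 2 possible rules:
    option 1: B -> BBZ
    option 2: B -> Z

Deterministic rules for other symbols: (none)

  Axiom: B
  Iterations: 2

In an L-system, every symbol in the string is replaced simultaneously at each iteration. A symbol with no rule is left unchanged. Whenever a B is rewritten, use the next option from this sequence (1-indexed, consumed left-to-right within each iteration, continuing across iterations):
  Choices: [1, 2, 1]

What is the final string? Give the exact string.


Step 0: B
Step 1: BBZ  (used choices [1])
Step 2: ZBBZZ  (used choices [2, 1])

Answer: ZBBZZ


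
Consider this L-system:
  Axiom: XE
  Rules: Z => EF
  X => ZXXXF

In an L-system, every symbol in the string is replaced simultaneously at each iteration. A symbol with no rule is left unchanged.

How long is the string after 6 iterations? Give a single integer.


Step 0: length = 2
Step 1: length = 6
Step 2: length = 19
Step 3: length = 58
Step 4: length = 175
Step 5: length = 526
Step 6: length = 1579

Answer: 1579


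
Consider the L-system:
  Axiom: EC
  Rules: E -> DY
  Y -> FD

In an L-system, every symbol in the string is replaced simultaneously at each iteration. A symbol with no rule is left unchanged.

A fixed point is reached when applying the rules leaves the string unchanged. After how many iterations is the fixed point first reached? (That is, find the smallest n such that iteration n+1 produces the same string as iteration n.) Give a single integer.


Step 0: EC
Step 1: DYC
Step 2: DFDC
Step 3: DFDC  (unchanged — fixed point at step 2)

Answer: 2


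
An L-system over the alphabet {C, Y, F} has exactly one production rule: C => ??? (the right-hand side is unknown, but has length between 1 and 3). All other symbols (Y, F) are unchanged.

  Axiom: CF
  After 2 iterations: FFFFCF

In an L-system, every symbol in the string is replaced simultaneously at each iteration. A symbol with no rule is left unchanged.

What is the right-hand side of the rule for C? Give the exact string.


Trying C => FFC:
  Step 0: CF
  Step 1: FFCF
  Step 2: FFFFCF
Matches the given result.

Answer: FFC


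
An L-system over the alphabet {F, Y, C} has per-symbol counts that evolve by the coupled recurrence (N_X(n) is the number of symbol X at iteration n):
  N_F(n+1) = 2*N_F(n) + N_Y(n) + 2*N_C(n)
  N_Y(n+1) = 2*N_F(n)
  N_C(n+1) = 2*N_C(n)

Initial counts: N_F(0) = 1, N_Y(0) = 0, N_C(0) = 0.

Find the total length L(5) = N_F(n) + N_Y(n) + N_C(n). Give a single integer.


Step 0: N_F=1, N_Y=0, N_C=0, L=1
Step 1: N_F=2, N_Y=2, N_C=0, L=4
Step 2: N_F=6, N_Y=4, N_C=0, L=10
Step 3: N_F=16, N_Y=12, N_C=0, L=28
Step 4: N_F=44, N_Y=32, N_C=0, L=76
Step 5: N_F=120, N_Y=88, N_C=0, L=208

Answer: 208


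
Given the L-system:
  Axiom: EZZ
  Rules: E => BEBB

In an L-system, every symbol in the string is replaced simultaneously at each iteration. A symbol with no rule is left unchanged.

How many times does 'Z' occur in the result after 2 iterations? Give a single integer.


Step 0: EZZ  (2 'Z')
Step 1: BEBBZZ  (2 'Z')
Step 2: BBEBBBBZZ  (2 'Z')

Answer: 2


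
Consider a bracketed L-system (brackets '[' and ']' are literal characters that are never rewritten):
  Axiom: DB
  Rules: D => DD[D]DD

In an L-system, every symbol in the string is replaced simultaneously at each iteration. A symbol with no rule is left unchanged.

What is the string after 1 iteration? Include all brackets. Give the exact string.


Step 0: DB
Step 1: DD[D]DDB

Answer: DD[D]DDB


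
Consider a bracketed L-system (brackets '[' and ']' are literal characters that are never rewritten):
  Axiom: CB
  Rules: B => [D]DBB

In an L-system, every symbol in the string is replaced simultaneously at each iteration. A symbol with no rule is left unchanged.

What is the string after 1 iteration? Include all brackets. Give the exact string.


Answer: C[D]DBB

Derivation:
Step 0: CB
Step 1: C[D]DBB


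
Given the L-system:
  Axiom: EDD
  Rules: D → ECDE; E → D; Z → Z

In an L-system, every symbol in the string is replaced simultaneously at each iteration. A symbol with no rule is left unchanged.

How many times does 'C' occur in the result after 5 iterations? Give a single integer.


Step 0: EDD  (0 'C')
Step 1: DECDEECDE  (2 'C')
Step 2: ECDEDCECDEDDCECDED  (5 'C')
Step 3: DCECDEDECDECDCECDEDECDEECDECDCECDEDECDE  (12 'C')
Step 4: ECDECDCECDEDECDEDCECDEDCECDECDCECDEDECDEDCECDEDDCECDEDCECDECDCECDEDECDEDCECDED  (25 'C')
Step 5: DCECDEDCECDECDCECDEDECDEDCECDEDECDECDCECDEDECDECDCECDEDCECDECDCECDEDECDEDCECDEDECDECDCECDEDECDEECDECDCECDEDECDECDCECDEDCECDECDCECDEDECDEDCECDEDECDECDCECDEDECDE  (52 'C')

Answer: 52


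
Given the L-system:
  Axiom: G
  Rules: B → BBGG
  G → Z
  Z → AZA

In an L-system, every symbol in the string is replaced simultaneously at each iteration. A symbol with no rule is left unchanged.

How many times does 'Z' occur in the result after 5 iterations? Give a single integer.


Answer: 1

Derivation:
Step 0: G  (0 'Z')
Step 1: Z  (1 'Z')
Step 2: AZA  (1 'Z')
Step 3: AAZAA  (1 'Z')
Step 4: AAAZAAA  (1 'Z')
Step 5: AAAAZAAAA  (1 'Z')


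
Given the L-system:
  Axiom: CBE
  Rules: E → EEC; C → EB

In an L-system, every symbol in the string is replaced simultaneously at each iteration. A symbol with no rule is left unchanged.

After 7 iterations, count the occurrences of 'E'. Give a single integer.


Answer: 577

Derivation:
Step 0: length=3, 'E' count=1
Step 1: length=6, 'E' count=3
Step 2: length=13, 'E' count=7
Step 3: length=30, 'E' count=17
Step 4: length=71, 'E' count=41
Step 5: length=170, 'E' count=99
Step 6: length=409, 'E' count=239
Step 7: length=986, 'E' count=577
Final string: EECEECEBEECEECEBEECBEECEECEBEECEECEBEECBEECEECEBBEECEECEBEECEECEBEECBEECEECEBEECEECEBEECBEECEECEBBEECEECEBEECEECEBEECBBEECEECEBEECEECEBEECBEECEECEBEECEECEBEECBEECEECEBBEECEECEBEECEECEBEECBEECEECEBEECEECEBEECBEECEECEBBEECEECEBEECEECEBEECBBEECEECEBEECEECEBEECBEECEECEBEECEECEBEECBEECEECEBBBBBEECEECEBEECEECEBEECBEECEECEBEECEECEBEECBEECEECEBBEECEECEBEECEECEBEECBEECEECEBEECEECEBEECBEECEECEBBEECEECEBEECEECEBEECBBEECEECEBEECEECEBEECBEECEECEBEECEECEBEECBEECEECEBBEECEECEBEECEECEBEECBEECEECEBEECEECEBEECBEECEECEBBEECEECEBEECEECEBEECBBEECEECEBEECEECEBEECBEECEECEBEECEECEBEECBEECEECEBBBEECEECEBEECEECEBEECBEECEECEBEECEECEBEECBEECEECEBBEECEECEBEECEECEBEECBEECEECEBEECEECEBEECBEECEECEBBEECEECEBEECEECEBEECBBEECEECEBEECEECEBEECBEECEECEBEECEECEBEECBEECEECEBBEECEECEBEECEECEBEECBEECEECEBEECEECEBEECBEECEECEBBEECEECEBEECEECEBEECBBEECEECEBEECEECEBEECBEECEECEBEECEECEBEECBEECEECEBBBEECEECEBEECEECEBEECBEECEECEBEECEECEBEECBEECEECEBBEECEECEBEECEECEBEECBEECEECEBEECEECEBEECBEECEECEBBEECEECEBEECEECEBEECBBB


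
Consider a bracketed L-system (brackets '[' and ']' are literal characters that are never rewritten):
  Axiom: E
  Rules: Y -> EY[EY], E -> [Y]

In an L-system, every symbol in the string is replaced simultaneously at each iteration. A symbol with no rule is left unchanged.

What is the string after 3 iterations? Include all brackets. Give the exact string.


Step 0: E
Step 1: [Y]
Step 2: [EY[EY]]
Step 3: [[Y]EY[EY][[Y]EY[EY]]]

Answer: [[Y]EY[EY][[Y]EY[EY]]]


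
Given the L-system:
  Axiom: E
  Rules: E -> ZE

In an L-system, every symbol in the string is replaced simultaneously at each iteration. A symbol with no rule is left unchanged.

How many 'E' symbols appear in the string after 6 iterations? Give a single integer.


Step 0: E  (1 'E')
Step 1: ZE  (1 'E')
Step 2: ZZE  (1 'E')
Step 3: ZZZE  (1 'E')
Step 4: ZZZZE  (1 'E')
Step 5: ZZZZZE  (1 'E')
Step 6: ZZZZZZE  (1 'E')

Answer: 1


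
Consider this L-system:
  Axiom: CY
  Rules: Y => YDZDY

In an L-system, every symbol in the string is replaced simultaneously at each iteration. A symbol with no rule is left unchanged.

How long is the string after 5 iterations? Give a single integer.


Answer: 126

Derivation:
Step 0: length = 2
Step 1: length = 6
Step 2: length = 14
Step 3: length = 30
Step 4: length = 62
Step 5: length = 126


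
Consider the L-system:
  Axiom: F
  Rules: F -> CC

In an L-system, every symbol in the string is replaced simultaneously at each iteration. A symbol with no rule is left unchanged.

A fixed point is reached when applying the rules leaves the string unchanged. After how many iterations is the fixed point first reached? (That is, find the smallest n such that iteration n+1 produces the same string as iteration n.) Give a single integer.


Answer: 1

Derivation:
Step 0: F
Step 1: CC
Step 2: CC  (unchanged — fixed point at step 1)


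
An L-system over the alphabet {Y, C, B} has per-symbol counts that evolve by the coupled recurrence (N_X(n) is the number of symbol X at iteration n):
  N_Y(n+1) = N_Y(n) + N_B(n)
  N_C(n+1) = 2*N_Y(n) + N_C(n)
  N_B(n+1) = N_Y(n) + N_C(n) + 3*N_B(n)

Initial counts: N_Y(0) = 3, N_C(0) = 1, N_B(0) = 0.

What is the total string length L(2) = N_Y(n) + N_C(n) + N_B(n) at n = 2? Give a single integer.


Answer: 42

Derivation:
Step 0: N_Y=3, N_C=1, N_B=0, L=4
Step 1: N_Y=3, N_C=7, N_B=4, L=14
Step 2: N_Y=7, N_C=13, N_B=22, L=42


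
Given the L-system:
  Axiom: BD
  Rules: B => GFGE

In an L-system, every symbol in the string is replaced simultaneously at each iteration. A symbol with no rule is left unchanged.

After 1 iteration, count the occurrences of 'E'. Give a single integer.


Answer: 1

Derivation:
Step 0: BD  (0 'E')
Step 1: GFGED  (1 'E')


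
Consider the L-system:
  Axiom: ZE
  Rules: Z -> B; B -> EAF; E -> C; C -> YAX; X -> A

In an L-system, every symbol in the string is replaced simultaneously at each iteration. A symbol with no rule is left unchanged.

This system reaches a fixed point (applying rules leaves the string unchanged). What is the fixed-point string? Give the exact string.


Step 0: ZE
Step 1: BC
Step 2: EAFYAX
Step 3: CAFYAA
Step 4: YAXAFYAA
Step 5: YAAAFYAA
Step 6: YAAAFYAA  (unchanged — fixed point at step 5)

Answer: YAAAFYAA


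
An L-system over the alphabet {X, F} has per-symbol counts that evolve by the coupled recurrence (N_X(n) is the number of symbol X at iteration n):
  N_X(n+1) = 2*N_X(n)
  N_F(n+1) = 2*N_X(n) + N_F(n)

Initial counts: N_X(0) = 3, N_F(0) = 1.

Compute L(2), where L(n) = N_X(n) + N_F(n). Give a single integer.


Step 0: N_X=3, N_F=1, L=4
Step 1: N_X=6, N_F=7, L=13
Step 2: N_X=12, N_F=19, L=31

Answer: 31


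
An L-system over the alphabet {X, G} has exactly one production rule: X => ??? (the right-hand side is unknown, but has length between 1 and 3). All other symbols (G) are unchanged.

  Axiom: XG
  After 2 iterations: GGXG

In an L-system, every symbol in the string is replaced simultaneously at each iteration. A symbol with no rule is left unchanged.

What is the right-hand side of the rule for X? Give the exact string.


Trying X => GX:
  Step 0: XG
  Step 1: GXG
  Step 2: GGXG
Matches the given result.

Answer: GX


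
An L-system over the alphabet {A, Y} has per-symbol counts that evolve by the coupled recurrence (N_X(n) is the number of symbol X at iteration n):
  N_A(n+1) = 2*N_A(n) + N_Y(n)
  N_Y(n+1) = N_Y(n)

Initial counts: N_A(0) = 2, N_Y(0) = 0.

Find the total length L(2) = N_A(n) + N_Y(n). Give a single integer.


Step 0: N_A=2, N_Y=0, L=2
Step 1: N_A=4, N_Y=0, L=4
Step 2: N_A=8, N_Y=0, L=8

Answer: 8


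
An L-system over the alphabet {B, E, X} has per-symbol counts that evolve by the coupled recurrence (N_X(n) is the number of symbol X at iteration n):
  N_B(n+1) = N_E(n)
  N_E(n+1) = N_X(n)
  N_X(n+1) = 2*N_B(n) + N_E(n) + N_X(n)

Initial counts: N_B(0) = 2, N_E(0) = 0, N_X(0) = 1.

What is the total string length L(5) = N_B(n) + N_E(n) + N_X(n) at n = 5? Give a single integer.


Step 0: N_B=2, N_E=0, N_X=1, L=3
Step 1: N_B=0, N_E=1, N_X=5, L=6
Step 2: N_B=1, N_E=5, N_X=6, L=12
Step 3: N_B=5, N_E=6, N_X=13, L=24
Step 4: N_B=6, N_E=13, N_X=29, L=48
Step 5: N_B=13, N_E=29, N_X=54, L=96

Answer: 96


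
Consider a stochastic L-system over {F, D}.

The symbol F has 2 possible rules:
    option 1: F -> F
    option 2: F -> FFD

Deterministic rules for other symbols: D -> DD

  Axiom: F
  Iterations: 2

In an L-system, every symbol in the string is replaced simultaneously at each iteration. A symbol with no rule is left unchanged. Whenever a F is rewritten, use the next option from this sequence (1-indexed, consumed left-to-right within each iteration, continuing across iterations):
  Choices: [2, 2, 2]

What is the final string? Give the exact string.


Step 0: F
Step 1: FFD  (used choices [2])
Step 2: FFDFFDDD  (used choices [2, 2])

Answer: FFDFFDDD


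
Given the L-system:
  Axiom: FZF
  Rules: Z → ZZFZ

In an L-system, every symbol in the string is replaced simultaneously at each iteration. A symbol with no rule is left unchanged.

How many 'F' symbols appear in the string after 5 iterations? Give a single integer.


Answer: 123

Derivation:
Step 0: FZF  (2 'F')
Step 1: FZZFZF  (3 'F')
Step 2: FZZFZZZFZFZZFZF  (6 'F')
Step 3: FZZFZZZFZFZZFZZZFZZZFZFZZFZFZZFZZZFZFZZFZF  (15 'F')
Step 4: FZZFZZZFZFZZFZZZFZZZFZFZZFZFZZFZZZFZFZZFZZZFZZZFZFZZFZZZFZZZFZFZZFZFZZFZZZFZFZZFZFZZFZZZFZFZZFZZZFZZZFZFZZFZFZZFZZZFZFZZFZF  (42 'F')
Step 5: FZZFZZZFZFZZFZZZFZZZFZFZZFZFZZFZZZFZFZZFZZZFZZZFZFZZFZZZFZZZFZFZZFZFZZFZZZFZFZZFZFZZFZZZFZFZZFZZZFZZZFZFZZFZFZZFZZZFZFZZFZZZFZZZFZFZZFZZZFZZZFZFZZFZFZZFZZZFZFZZFZZZFZZZFZFZZFZZZFZZZFZFZZFZFZZFZZZFZFZZFZFZZFZZZFZFZZFZZZFZZZFZFZZFZFZZFZZZFZFZZFZFZZFZZZFZFZZFZZZFZZZFZFZZFZFZZFZZZFZFZZFZZZFZZZFZFZZFZZZFZZZFZFZZFZFZZFZZZFZFZZFZFZZFZZZFZFZZFZZZFZZZFZFZZFZFZZFZZZFZFZZFZF  (123 'F')


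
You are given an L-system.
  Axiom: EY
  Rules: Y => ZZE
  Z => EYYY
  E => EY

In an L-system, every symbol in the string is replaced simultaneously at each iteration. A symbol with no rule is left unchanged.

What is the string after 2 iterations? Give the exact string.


Step 0: EY
Step 1: EYZZE
Step 2: EYZZEEYYYEYYYEY

Answer: EYZZEEYYYEYYYEY


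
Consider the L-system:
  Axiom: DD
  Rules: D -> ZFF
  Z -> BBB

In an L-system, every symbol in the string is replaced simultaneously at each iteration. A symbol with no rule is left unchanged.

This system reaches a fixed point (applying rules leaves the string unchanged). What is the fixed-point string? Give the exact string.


Step 0: DD
Step 1: ZFFZFF
Step 2: BBBFFBBBFF
Step 3: BBBFFBBBFF  (unchanged — fixed point at step 2)

Answer: BBBFFBBBFF


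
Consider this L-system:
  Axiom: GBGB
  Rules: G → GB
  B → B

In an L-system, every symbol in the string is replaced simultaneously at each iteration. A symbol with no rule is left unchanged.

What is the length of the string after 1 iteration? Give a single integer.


Step 0: length = 4
Step 1: length = 6

Answer: 6


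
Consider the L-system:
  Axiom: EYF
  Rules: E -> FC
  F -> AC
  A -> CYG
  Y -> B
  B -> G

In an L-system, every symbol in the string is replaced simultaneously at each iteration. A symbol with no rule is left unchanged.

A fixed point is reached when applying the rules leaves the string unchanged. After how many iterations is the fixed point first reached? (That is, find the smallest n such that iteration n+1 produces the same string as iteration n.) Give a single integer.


Answer: 5

Derivation:
Step 0: EYF
Step 1: FCBAC
Step 2: ACCGCYGC
Step 3: CYGCCGCBGC
Step 4: CBGCCGCGGC
Step 5: CGGCCGCGGC
Step 6: CGGCCGCGGC  (unchanged — fixed point at step 5)


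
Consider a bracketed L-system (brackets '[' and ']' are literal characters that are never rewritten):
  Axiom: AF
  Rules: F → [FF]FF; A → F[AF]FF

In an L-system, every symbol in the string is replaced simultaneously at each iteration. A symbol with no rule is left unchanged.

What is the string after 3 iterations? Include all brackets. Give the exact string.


Step 0: AF
Step 1: F[AF]FF[FF]FF
Step 2: [FF]FF[F[AF]FF[FF]FF][FF]FF[FF]FF[[FF]FF[FF]FF][FF]FF[FF]FF
Step 3: [[FF]FF[FF]FF][FF]FF[FF]FF[[FF]FF[F[AF]FF[FF]FF][FF]FF[FF]FF[[FF]FF[FF]FF][FF]FF[FF]FF][[FF]FF[FF]FF][FF]FF[FF]FF[[FF]FF[FF]FF][FF]FF[FF]FF[[[FF]FF[FF]FF][FF]FF[FF]FF[[FF]FF[FF]FF][FF]FF[FF]FF][[FF]FF[FF]FF][FF]FF[FF]FF[[FF]FF[FF]FF][FF]FF[FF]FF

Answer: [[FF]FF[FF]FF][FF]FF[FF]FF[[FF]FF[F[AF]FF[FF]FF][FF]FF[FF]FF[[FF]FF[FF]FF][FF]FF[FF]FF][[FF]FF[FF]FF][FF]FF[FF]FF[[FF]FF[FF]FF][FF]FF[FF]FF[[[FF]FF[FF]FF][FF]FF[FF]FF[[FF]FF[FF]FF][FF]FF[FF]FF][[FF]FF[FF]FF][FF]FF[FF]FF[[FF]FF[FF]FF][FF]FF[FF]FF


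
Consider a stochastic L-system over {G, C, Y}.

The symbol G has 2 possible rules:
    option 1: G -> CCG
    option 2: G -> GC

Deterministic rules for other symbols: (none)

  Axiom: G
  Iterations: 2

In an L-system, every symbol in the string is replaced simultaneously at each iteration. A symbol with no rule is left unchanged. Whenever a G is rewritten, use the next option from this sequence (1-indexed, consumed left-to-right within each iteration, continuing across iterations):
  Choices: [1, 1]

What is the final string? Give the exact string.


Answer: CCCCG

Derivation:
Step 0: G
Step 1: CCG  (used choices [1])
Step 2: CCCCG  (used choices [1])


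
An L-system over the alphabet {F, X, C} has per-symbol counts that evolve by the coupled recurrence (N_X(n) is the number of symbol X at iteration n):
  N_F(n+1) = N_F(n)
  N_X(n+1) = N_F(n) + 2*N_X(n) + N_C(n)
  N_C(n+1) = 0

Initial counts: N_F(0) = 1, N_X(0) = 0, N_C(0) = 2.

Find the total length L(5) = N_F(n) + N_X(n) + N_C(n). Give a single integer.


Answer: 64

Derivation:
Step 0: N_F=1, N_X=0, N_C=2, L=3
Step 1: N_F=1, N_X=3, N_C=0, L=4
Step 2: N_F=1, N_X=7, N_C=0, L=8
Step 3: N_F=1, N_X=15, N_C=0, L=16
Step 4: N_F=1, N_X=31, N_C=0, L=32
Step 5: N_F=1, N_X=63, N_C=0, L=64


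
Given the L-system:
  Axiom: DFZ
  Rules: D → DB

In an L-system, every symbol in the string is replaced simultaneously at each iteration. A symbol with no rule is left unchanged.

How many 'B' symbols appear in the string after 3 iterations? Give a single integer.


Step 0: DFZ  (0 'B')
Step 1: DBFZ  (1 'B')
Step 2: DBBFZ  (2 'B')
Step 3: DBBBFZ  (3 'B')

Answer: 3


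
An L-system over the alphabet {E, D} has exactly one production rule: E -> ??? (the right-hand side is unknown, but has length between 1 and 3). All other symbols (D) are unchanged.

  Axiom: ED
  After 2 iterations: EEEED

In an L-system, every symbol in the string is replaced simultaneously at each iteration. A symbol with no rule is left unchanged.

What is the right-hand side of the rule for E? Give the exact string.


Answer: EE

Derivation:
Trying E -> EE:
  Step 0: ED
  Step 1: EED
  Step 2: EEEED
Matches the given result.
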